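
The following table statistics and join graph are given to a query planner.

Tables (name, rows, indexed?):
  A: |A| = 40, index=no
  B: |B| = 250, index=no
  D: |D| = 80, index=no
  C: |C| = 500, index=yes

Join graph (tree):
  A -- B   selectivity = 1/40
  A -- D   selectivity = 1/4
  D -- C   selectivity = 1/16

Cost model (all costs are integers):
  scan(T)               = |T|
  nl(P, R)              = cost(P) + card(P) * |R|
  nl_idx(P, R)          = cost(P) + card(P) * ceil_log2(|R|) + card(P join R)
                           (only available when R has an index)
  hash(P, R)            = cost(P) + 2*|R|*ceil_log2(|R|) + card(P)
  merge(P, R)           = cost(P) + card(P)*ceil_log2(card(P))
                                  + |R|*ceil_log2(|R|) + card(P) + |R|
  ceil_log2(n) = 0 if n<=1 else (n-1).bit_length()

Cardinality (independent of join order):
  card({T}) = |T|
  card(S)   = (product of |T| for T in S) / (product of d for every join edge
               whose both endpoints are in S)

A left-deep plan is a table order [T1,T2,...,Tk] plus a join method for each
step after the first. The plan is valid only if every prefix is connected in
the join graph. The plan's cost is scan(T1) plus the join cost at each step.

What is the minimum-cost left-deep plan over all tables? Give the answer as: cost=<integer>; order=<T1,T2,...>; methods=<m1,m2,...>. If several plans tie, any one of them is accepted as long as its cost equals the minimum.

cost=16350; order=B,A,D,C; methods=hash,hash,hash

Selinger DP (subsets sized 1..n):
  {A}: scan cost=40, card=40
  {B}: scan cost=250, card=250
  {D}: scan cost=80, card=80
  {C}: scan cost=500, card=500
  {AB}: card=250; try (A,hash)→980, (B,merge)→2570, (A,merge)→2780, (B,hash)→4080, (B,nl)→10040, (A,nl)→10250; best=980 via (A,hash)
  {AD}: card=800; try (A,hash)→640, (D,merge)→960, (A,merge)→1000, (D,hash)→1200, (D,nl)→3240, (A,nl)→3280; best=640 via (A,hash)
  {CD}: card=2500; try (D,hash)→2120, (C,nl_idx)→3300, (C,merge)→5720, (D,merge)→6140, (C,hash)→9160, (C,nl)→40080 …(+1); best=2120 via (D,hash)
  {ABD}: card=5000; try (D,hash)→2350, (D,merge)→3870, (B,hash)→5440, (B,merge)→11690, (D,nl)→20980, (B,nl)→200640; best=2350 via (D,hash)
  {ACD}: card=25000; try (A,hash)→5100, (C,hash)→10440, (C,merge)→14440, (C,nl_idx)→32840, (A,merge)→34900, (A,nl)→102120 …(+1); best=5100 via (A,hash)
  {ABCD}: card=156250; try (C,hash)→16350, (B,hash)→34100, (C,merge)→77350, (C,nl_idx)→203600, (B,merge)→407350, (C,nl)→2502350 …(+1); best=16350 via (C,hash)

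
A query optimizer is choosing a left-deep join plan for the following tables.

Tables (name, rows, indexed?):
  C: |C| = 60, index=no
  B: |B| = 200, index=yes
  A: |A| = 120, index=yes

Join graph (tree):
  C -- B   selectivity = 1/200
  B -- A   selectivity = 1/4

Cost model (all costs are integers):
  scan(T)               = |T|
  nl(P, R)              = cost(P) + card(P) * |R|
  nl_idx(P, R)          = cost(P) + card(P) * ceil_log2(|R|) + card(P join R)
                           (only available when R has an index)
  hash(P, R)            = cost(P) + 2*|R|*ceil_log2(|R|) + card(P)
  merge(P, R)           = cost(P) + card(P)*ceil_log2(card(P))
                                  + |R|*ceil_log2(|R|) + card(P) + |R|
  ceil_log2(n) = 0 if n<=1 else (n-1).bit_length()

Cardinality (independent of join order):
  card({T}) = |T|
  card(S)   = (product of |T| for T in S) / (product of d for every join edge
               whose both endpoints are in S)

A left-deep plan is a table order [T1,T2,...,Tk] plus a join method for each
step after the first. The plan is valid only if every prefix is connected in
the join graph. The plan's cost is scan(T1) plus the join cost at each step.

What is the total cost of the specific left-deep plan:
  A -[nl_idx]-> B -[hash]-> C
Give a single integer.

step 1: scan A: cost=120, card=120
step 2: join B via nl_idx
    card(P join B) = 120*200/(4) = 6000
    cost = 120 + 120*8 + 6000 = 7080
step 3: join C via hash
    card(P join C) = 6000*60/(200) = 1800
    cost = 7080 + 2*60*6 + 6000 = 13800

13800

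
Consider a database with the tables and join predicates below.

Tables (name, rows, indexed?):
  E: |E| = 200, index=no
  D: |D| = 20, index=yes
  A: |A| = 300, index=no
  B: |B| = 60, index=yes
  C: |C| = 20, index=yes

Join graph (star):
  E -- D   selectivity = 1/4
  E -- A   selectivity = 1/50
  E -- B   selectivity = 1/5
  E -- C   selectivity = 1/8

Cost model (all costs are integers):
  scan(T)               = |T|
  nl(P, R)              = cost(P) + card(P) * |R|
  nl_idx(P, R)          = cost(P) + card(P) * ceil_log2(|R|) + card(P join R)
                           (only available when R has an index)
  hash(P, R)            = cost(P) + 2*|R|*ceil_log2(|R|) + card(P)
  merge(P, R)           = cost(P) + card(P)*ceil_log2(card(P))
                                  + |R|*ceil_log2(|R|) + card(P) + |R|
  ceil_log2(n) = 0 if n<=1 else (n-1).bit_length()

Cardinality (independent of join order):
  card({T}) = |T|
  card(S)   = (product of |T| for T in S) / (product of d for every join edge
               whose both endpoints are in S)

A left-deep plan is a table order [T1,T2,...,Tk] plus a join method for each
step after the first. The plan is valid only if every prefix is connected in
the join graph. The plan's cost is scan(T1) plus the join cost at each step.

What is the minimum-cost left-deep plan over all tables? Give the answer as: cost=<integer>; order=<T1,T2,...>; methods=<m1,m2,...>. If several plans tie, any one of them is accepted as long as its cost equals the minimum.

cost=24120; order=A,E,C,D,B; methods=hash,hash,hash,hash

Selinger DP (subsets sized 1..n):
  {E}: scan cost=200, card=200
  {D}: scan cost=20, card=20
  {A}: scan cost=300, card=300
  {B}: scan cost=60, card=60
  {C}: scan cost=20, card=20
  {DE}: card=1000; try (D,hash)→600, (E,merge)→1940, (D,merge)→2120, (D,nl_idx)→2200, (E,hash)→3240, (E,nl)→4020 …(+1); best=600 via (D,hash)
  {AE}: card=1200; try (E,hash)→3800, (A,merge)→5000, (E,merge)→5100, (A,hash)→5800, (A,nl)→60200, (E,nl)→60300; best=3800 via (E,hash)
  {BE}: card=2400; try (B,hash)→1120, (E,merge)→2280, (B,merge)→2420, (E,hash)→3320, (B,nl_idx)→3800, (E,nl)→12060 …(+1); best=1120 via (B,hash)
  {CE}: card=500; try (C,hash)→600, (C,nl_idx)→1700, (E,merge)→1940, (C,merge)→2120, (E,hash)→3240, (E,nl)→4020 …(+1); best=600 via (C,hash)
  {ADE}: card=6000; try (D,hash)→5200, (A,hash)→7000, (A,merge)→14600, (D,nl_idx)→15800, (D,merge)→18320, (D,nl)→27800 …(+1); best=5200 via (D,hash)
  {BDE}: card=12000; try (B,hash)→2320, (D,hash)→3720, (B,merge)→12020, (B,nl_idx)→18600, (D,nl_idx)→25120, (D,merge)→32440 …(+2); best=2320 via (B,hash)
  {CDE}: card=2500; try (D,hash)→1300, (C,hash)→1800, (D,nl_idx)→5600, (D,merge)→5720, (C,nl_idx)→8100, (D,nl)→10600 …(+2); best=1300 via (D,hash)
  {ABE}: card=14400; try (B,hash)→5720, (A,hash)→8920, (B,merge)→18620, (B,nl_idx)→25400, (A,merge)→35320, (B,nl)→75800 …(+1); best=5720 via (B,hash)
  {ACE}: card=3000; try (C,hash)→5200, (A,hash)→6500, (A,merge)→8600, (C,nl_idx)→12800, (C,merge)→18320, (C,nl)→27800 …(+1); best=5200 via (C,hash)
  {BCE}: card=6000; try (B,hash)→1820, (C,hash)→3720, (B,merge)→6020, (B,nl_idx)→9600, (C,nl_idx)→19120, (B,nl)→30600 …(+2); best=1820 via (B,hash)
  {ABDE}: card=72000; try (B,hash)→11920, (A,hash)→19720, (D,hash)→20320, (B,merge)→89620, (B,nl_idx)→113200, (D,nl_idx)→149720 …(+5); best=11920 via (B,hash)
  {ACDE}: card=15000; try (D,hash)→8400, (A,hash)→9200, (C,hash)→11400, (D,nl_idx)→35200, (A,merge)→36800, (D,merge)→44320 …(+5); best=8400 via (D,hash)
  {BCDE}: card=30000; try (B,hash)→4520, (D,hash)→8020, (C,hash)→14520, (B,merge)→34220, (B,nl_idx)→46300, (D,nl_idx)→61820 …(+6); best=4520 via (B,hash)
  {ABCE}: card=36000; try (B,hash)→8920, (A,hash)→13220, (C,hash)→20320, (B,merge)→44620, (B,nl_idx)→59200, (A,merge)→88820 …(+5); best=8920 via (B,hash)
  {ABCDE}: card=180000; try (B,hash)→24120, (A,hash)→39920, (D,hash)→45120, (C,hash)→84120, (B,merge)→233820, (B,nl_idx)→278400 …(+9); best=24120 via (B,hash)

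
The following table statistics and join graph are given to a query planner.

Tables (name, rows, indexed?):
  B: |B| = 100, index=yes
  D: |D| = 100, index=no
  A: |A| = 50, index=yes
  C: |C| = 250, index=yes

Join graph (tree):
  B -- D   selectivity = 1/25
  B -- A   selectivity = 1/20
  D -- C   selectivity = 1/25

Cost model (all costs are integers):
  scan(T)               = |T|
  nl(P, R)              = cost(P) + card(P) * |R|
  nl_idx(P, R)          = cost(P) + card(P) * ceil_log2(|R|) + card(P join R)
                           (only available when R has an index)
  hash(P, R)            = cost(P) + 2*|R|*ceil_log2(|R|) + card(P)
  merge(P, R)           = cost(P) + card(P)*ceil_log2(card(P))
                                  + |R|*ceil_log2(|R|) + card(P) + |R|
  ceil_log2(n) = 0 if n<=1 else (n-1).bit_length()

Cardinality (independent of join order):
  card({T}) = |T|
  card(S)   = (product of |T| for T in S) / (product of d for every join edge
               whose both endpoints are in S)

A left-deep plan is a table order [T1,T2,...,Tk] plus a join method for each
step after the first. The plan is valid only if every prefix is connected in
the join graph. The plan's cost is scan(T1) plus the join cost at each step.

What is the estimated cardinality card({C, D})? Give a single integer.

Tables in S: C(250), D(100)
Edges inside S: D-C(d=25)
numerator = 250 * 100 = 25000
denominator = 25 = 25
card(S) = 25000 / 25 = 1000

1000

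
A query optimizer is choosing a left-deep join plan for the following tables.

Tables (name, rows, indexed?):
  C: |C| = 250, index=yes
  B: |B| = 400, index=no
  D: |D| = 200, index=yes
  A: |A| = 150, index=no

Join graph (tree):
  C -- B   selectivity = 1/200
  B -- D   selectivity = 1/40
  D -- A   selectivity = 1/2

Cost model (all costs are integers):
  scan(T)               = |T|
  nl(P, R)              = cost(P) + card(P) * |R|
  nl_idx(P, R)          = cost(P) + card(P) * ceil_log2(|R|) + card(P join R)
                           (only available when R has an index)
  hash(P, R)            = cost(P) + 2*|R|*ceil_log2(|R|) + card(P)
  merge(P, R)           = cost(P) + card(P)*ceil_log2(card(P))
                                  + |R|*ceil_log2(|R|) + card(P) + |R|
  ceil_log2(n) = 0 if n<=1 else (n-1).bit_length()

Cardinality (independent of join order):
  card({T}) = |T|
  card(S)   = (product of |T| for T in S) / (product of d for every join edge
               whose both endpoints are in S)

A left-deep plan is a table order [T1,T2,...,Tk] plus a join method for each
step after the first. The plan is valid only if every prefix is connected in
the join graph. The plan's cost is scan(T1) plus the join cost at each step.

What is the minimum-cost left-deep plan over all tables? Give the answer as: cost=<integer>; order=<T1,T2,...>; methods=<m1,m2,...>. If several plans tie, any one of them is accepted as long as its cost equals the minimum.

cost=12700; order=B,C,D,A; methods=nl_idx,hash,hash

Selinger DP (subsets sized 1..n):
  {C}: scan cost=250, card=250
  {B}: scan cost=400, card=400
  {D}: scan cost=200, card=200
  {A}: scan cost=150, card=150
  {BC}: card=500; try (C,nl_idx)→4100, (C,hash)→4800, (B,merge)→6500, (C,merge)→6650, (B,hash)→7700, (B,nl)→100250 …(+1); best=4100 via (C,nl_idx)
  {BD}: card=2000; try (D,hash)→4000, (D,nl_idx)→5600, (B,merge)→6000, (D,merge)→6200, (B,hash)→7600, (B,nl)→80200 …(+1); best=4000 via (D,hash)
  {AD}: card=15000; try (A,hash)→2800, (D,merge)→3300, (A,merge)→3350, (D,hash)→3500, (D,nl_idx)→16350, (D,nl)→30150 …(+1); best=2800 via (A,hash)
  {BCD}: card=2500; try (D,hash)→7800, (C,hash)→10000, (D,nl_idx)→10600, (D,merge)→10900, (C,nl_idx)→22500, (C,merge)→30250 …(+2); best=7800 via (D,hash)
  {ABD}: card=150000; try (A,hash)→8400, (B,hash)→25000, (A,merge)→29350, (B,merge)→231800, (A,nl)→304000, (B,nl)→6002800; best=8400 via (A,hash)
  {ABCD}: card=187500; try (A,hash)→12700, (A,merge)→41650, (C,hash)→162400, (A,nl)→382800, (C,nl_idx)→1395900, (C,merge)→2860650 …(+1); best=12700 via (A,hash)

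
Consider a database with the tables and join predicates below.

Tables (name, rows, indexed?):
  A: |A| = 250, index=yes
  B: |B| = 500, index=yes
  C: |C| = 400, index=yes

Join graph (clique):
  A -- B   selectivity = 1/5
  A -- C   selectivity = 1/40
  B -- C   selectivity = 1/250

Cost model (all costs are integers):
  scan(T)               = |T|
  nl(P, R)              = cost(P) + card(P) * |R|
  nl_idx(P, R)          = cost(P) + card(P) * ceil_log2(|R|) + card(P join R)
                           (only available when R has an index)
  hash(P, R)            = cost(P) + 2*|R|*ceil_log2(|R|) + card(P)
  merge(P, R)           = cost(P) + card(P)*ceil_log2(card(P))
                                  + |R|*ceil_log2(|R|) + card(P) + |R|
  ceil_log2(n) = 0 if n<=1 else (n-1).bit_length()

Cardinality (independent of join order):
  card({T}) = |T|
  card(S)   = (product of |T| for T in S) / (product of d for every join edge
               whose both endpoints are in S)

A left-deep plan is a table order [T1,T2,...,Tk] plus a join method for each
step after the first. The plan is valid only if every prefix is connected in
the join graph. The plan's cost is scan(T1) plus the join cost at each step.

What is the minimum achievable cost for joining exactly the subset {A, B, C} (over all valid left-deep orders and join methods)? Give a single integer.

9600

Selinger DP over subsets of {A,B,C}:
  {A}: scan cost=250, card=250
  {B}: scan cost=500, card=500
  {C}: scan cost=400, card=400
  {AB}: card=25000; try (A,hash)→5000, (B,merge)→7500, (A,merge)→7750, (B,hash)→9500, (B,nl_idx)→27500, (A,nl_idx)→29500 …(+2); best=5000 via (A,hash)
  {AC}: card=2500; try (A,hash)→4800, (C,nl_idx)→5000, (A,nl_idx)→6100, (C,merge)→6500, (A,merge)→6650, (C,hash)→7700 …(+2); best=4800 via (A,hash)
  {BC}: card=800; try (B,nl_idx)→4800, (C,nl_idx)→5800, (C,hash)→8200, (B,merge)→9400, (C,merge)→9500, (B,hash)→9800 …(+2); best=4800 via (B,nl_idx)
  {ABC}: card=1000; try (A,hash)→9600, (A,nl_idx)→12200, (A,merge)→15850, (B,hash)→16300, (B,nl_idx)→28300, (C,hash)→37200 …(+6); best=9600 via (A,hash)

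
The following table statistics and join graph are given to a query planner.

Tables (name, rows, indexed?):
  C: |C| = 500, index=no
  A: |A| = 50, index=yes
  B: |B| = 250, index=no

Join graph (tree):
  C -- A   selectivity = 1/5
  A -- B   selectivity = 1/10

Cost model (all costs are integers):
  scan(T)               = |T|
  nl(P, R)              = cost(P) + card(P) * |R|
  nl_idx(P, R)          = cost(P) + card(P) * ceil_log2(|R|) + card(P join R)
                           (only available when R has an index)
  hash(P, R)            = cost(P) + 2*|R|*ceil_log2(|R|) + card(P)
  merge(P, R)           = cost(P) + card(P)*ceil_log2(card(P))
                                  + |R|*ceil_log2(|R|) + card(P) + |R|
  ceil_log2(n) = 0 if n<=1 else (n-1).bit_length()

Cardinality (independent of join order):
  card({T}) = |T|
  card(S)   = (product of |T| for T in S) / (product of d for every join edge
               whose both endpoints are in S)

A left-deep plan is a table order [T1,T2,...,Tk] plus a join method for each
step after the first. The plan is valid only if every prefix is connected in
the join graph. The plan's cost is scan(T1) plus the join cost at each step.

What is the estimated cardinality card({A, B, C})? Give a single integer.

Tables in S: A(50), B(250), C(500)
Edges inside S: C-A(d=5), A-B(d=10)
numerator = 50 * 250 * 500 = 6250000
denominator = 5 * 10 = 50
card(S) = 6250000 / 50 = 125000

125000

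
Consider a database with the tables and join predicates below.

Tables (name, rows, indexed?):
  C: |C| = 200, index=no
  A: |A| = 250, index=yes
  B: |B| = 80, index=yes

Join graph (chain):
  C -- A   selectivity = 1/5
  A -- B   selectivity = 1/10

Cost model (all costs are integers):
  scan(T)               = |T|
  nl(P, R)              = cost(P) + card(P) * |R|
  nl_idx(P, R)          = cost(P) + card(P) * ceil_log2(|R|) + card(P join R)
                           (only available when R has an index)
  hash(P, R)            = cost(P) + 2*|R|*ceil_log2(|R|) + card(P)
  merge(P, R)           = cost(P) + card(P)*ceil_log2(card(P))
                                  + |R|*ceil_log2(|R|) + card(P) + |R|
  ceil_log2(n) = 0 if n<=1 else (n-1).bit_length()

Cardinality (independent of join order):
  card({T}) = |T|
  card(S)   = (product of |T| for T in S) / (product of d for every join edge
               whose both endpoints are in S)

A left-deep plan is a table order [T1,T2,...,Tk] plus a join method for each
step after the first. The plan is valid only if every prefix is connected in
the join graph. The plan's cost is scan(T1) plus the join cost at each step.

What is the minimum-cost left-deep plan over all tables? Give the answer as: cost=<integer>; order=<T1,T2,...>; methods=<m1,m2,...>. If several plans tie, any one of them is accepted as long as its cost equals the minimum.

cost=6820; order=A,B,C; methods=hash,hash

Selinger DP (subsets sized 1..n):
  {C}: scan cost=200, card=200
  {A}: scan cost=250, card=250
  {B}: scan cost=80, card=80
  {AC}: card=10000; try (C,hash)→3700, (A,merge)→4250, (C,merge)→4300, (A,hash)→4400, (A,nl_idx)→11800, (A,nl)→50200 …(+1); best=3700 via (C,hash)
  {AB}: card=2000; try (B,hash)→1620, (A,nl_idx)→2720, (A,merge)→2970, (B,merge)→3140, (B,nl_idx)→4000, (A,hash)→4160 …(+2); best=1620 via (B,hash)
  {ABC}: card=80000; try (C,hash)→6820, (B,hash)→14820, (C,merge)→27420, (B,nl_idx)→153700, (B,merge)→154340, (C,nl)→401620 …(+1); best=6820 via (C,hash)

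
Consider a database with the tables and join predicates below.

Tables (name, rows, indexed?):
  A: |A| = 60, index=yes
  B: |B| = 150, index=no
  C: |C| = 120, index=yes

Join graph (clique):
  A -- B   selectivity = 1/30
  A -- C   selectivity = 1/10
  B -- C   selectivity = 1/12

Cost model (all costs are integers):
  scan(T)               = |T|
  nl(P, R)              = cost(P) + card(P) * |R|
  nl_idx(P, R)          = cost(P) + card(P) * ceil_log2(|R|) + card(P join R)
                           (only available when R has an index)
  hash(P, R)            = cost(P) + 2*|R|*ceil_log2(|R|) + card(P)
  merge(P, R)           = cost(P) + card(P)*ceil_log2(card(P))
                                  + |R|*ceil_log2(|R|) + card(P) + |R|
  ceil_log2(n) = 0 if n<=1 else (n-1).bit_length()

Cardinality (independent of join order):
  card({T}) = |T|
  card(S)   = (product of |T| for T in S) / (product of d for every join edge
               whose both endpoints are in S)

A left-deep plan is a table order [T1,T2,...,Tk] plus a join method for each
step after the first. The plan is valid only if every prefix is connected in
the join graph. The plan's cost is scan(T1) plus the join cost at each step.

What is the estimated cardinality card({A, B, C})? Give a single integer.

Tables in S: A(60), B(150), C(120)
Edges inside S: A-B(d=30), A-C(d=10), B-C(d=12)
numerator = 60 * 150 * 120 = 1080000
denominator = 30 * 10 * 12 = 3600
card(S) = 1080000 / 3600 = 300

300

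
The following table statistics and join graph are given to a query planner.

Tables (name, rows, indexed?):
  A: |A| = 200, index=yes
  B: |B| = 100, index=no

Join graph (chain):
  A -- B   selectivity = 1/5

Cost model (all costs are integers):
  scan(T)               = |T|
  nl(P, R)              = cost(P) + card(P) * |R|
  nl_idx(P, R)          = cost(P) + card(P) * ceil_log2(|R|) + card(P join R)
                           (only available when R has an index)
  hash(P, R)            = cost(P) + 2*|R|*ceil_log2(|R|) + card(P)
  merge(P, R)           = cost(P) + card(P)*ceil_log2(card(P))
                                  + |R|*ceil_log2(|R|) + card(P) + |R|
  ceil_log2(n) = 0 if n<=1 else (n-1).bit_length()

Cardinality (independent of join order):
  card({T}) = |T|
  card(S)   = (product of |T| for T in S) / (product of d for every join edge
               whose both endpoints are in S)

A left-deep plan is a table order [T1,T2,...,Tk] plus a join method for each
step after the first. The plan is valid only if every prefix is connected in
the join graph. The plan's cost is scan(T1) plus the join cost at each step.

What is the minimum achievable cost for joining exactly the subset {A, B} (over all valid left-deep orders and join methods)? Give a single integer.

1800

Selinger DP over subsets of {A,B}:
  {A}: scan cost=200, card=200
  {B}: scan cost=100, card=100
  {AB}: card=4000; try (B,hash)→1800, (A,merge)→2700, (B,merge)→2800, (A,hash)→3400, (A,nl_idx)→4900, (A,nl)→20100 …(+1); best=1800 via (B,hash)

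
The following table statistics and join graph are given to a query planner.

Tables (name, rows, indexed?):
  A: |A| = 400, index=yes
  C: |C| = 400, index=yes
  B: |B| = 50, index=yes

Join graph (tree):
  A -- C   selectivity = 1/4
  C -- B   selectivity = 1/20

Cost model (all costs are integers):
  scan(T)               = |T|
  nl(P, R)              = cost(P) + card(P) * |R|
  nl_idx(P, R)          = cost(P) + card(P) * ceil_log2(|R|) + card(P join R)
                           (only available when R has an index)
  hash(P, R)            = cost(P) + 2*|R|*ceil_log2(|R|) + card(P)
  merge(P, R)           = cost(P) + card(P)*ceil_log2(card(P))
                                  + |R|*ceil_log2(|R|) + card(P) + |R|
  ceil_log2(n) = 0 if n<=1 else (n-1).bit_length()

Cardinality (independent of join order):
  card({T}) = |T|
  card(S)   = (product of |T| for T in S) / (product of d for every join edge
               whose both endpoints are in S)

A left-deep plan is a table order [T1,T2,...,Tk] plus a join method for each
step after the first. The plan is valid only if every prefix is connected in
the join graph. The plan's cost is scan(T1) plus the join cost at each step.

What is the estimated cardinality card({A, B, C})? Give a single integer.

100000

Tables in S: A(400), B(50), C(400)
Edges inside S: A-C(d=4), C-B(d=20)
numerator = 400 * 50 * 400 = 8000000
denominator = 4 * 20 = 80
card(S) = 8000000 / 80 = 100000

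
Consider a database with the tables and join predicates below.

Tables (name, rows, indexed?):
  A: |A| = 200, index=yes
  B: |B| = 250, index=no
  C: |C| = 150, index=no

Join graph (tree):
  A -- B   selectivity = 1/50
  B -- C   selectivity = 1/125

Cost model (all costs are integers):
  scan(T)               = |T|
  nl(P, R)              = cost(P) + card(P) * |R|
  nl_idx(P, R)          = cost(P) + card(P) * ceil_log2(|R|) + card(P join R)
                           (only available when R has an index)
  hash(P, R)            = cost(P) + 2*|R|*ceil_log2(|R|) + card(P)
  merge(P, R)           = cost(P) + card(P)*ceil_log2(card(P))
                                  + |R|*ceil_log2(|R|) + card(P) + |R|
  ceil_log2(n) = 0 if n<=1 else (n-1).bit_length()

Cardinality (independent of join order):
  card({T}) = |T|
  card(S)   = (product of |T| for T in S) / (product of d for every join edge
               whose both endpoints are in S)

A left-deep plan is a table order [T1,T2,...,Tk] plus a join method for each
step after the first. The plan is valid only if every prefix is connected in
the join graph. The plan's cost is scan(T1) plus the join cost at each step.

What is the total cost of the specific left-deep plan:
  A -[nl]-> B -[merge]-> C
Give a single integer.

62550

step 1: scan A: cost=200, card=200
step 2: join B via nl
    card(P join B) = 200*250/(50) = 1000
    cost = 200 + 200*250 = 50200
step 3: join C via merge
    card(P join C) = 1000*150/(125) = 1200
    cost = 50200 + 1000*10 + 150*8 + 1000 + 150 = 62550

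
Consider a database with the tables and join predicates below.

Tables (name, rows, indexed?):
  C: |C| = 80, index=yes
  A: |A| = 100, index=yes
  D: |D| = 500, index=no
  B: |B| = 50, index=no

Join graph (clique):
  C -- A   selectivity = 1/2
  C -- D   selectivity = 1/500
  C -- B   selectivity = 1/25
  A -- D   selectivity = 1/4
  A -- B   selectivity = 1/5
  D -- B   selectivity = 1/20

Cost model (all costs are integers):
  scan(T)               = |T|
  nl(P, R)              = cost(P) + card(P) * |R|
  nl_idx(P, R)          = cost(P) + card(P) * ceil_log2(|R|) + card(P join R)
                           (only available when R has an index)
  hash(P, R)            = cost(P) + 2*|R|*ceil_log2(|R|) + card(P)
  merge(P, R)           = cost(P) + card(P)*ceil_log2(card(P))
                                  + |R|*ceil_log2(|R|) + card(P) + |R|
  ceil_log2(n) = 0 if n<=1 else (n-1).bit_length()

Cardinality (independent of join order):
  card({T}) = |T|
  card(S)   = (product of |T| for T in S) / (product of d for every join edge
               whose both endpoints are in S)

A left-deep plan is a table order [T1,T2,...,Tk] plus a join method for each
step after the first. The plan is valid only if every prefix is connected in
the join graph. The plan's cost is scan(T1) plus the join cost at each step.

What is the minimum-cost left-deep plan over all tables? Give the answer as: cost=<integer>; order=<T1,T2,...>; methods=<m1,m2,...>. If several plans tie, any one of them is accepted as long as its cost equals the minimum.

Selinger DP (subsets sized 1..n):
  {C}: scan cost=80, card=80
  {A}: scan cost=100, card=100
  {D}: scan cost=500, card=500
  {B}: scan cost=50, card=50
  {AC}: card=4000; try (C,hash)→1320, (A,merge)→1520, (C,merge)→1540, (A,hash)→1560, (A,nl_idx)→4640, (C,nl_idx)→4800 …(+2); best=1320 via (C,hash)
  {CD}: card=80; try (C,hash)→2120, (C,nl_idx)→4080, (D,merge)→5720, (C,merge)→6140, (D,hash)→9160, (D,nl)→40080 …(+1); best=2120 via (C,hash)
  {BC}: card=160; try (C,nl_idx)→560, (B,hash)→760, (C,merge)→1040, (B,merge)→1070, (C,hash)→1220, (C,nl)→4050 …(+1); best=560 via (C,nl_idx)
  {AD}: card=12500; try (A,hash)→2400, (D,merge)→5900, (A,merge)→6300, (D,hash)→9200, (A,nl_idx)→16500, (D,nl)→50100 …(+1); best=2400 via (A,hash)
  {AB}: card=1000; try (B,hash)→800, (A,merge)→1200, (B,merge)→1250, (A,nl_idx)→1400, (A,hash)→1500, (A,nl)→5050 …(+1); best=800 via (B,hash)
  {BD}: card=1250; try (B,hash)→1600, (D,merge)→5400, (B,merge)→5850, (D,hash)→9100, (D,nl)→25050, (B,nl)→25500; best=1600 via (B,hash)
  {ACD}: card=1000; try (A,merge)→3560, (A,hash)→3600, (A,nl_idx)→3680, (A,nl)→10120, (D,hash)→14320, (C,hash)→16020 …(+5); best=3560 via (A,merge)
  {ABC}: card=1600; try (A,hash)→2120, (A,merge)→2800, (C,hash)→2920, (A,nl_idx)→3280, (B,hash)→5920, (C,nl_idx)→9400 …(+5); best=2120 via (A,hash)
  {BCD}: card=8; try (B,hash)→2800, (B,merge)→3110, (C,hash)→3970, (B,nl)→6120, (D,merge)→7000, (D,hash)→9720 …(+4); best=2800 via (B,hash)
  {ABD}: card=6250; try (A,hash)→4250, (D,hash)→10800, (B,hash)→15500, (A,nl_idx)→16600, (D,merge)→16800, (A,merge)→17400 …(+4); best=4250 via (A,hash)
  {ABCD}: card=20; try (A,nl_idx)→2876, (A,nl)→3600, (A,merge)→3632, (A,hash)→4208, (B,hash)→5160, (C,hash)→11620 …(+8); best=2876 via (A,nl_idx)

cost=2876; order=D,C,B,A; methods=hash,hash,nl_idx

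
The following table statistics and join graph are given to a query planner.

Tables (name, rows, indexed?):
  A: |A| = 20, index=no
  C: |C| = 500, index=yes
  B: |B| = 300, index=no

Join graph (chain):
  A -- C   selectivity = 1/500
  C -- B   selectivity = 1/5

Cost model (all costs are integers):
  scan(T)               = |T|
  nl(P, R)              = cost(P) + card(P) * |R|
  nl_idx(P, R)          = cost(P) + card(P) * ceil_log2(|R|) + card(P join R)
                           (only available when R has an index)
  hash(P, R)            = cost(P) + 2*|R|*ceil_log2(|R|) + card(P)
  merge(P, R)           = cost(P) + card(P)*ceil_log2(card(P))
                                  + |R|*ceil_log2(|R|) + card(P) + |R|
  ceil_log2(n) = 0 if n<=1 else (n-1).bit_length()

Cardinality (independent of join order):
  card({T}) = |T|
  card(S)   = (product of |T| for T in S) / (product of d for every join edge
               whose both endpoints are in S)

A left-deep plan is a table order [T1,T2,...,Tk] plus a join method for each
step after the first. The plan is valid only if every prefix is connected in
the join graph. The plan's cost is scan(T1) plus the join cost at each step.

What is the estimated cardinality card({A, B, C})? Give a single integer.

1200

Tables in S: A(20), B(300), C(500)
Edges inside S: A-C(d=500), C-B(d=5)
numerator = 20 * 300 * 500 = 3000000
denominator = 500 * 5 = 2500
card(S) = 3000000 / 2500 = 1200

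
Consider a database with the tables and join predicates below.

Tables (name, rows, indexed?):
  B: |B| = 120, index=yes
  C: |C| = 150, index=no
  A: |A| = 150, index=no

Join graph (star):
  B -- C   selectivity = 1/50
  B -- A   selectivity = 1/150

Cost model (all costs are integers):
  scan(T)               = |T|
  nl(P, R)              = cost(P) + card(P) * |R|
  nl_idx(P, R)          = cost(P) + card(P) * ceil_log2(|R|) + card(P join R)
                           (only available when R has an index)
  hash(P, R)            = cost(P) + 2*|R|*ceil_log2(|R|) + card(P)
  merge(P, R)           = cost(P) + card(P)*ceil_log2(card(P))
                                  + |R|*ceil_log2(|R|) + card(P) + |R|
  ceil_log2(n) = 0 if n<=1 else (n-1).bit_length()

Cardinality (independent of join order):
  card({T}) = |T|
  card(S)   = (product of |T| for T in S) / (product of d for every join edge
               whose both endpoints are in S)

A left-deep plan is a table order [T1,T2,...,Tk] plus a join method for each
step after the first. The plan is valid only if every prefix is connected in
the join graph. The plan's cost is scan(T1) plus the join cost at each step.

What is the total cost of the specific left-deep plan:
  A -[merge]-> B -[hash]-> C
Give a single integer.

4980

step 1: scan A: cost=150, card=150
step 2: join B via merge
    card(P join B) = 150*120/(150) = 120
    cost = 150 + 150*8 + 120*7 + 150 + 120 = 2460
step 3: join C via hash
    card(P join C) = 120*150/(50) = 360
    cost = 2460 + 2*150*8 + 120 = 4980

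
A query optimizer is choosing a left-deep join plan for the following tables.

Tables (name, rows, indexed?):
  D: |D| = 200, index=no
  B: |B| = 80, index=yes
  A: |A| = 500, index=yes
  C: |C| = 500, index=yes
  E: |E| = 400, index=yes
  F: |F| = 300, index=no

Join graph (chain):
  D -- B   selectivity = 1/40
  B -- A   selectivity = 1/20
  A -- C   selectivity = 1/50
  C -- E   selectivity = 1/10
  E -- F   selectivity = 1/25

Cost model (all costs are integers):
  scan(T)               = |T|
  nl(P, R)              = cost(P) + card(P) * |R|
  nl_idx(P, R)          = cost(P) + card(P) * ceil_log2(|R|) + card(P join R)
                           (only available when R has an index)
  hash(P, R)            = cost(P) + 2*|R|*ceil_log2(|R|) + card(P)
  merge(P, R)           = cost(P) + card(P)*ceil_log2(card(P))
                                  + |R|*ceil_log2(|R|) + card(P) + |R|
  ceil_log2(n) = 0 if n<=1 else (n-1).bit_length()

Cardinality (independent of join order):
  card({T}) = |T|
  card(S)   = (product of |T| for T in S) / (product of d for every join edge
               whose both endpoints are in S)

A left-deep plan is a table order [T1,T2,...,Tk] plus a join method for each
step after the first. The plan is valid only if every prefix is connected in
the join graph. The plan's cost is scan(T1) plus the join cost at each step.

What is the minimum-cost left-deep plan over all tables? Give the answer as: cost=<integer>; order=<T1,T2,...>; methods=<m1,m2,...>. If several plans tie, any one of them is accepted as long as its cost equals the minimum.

cost=4138920; order=A,B,D,C,E,F; methods=hash,hash,hash,hash,hash

Selinger DP (subsets sized 1..n):
  {D}: scan cost=200, card=200
  {B}: scan cost=80, card=80
  {A}: scan cost=500, card=500
  {C}: scan cost=500, card=500
  {E}: scan cost=400, card=400
  {F}: scan cost=300, card=300
  {BD}: card=400; try (B,hash)→1520, (B,nl_idx)→2000, (D,merge)→2520, (B,merge)→2640, (D,hash)→3360, (D,nl)→16080 …(+1); best=1520 via (B,hash)
  {AB}: card=2000; try (B,hash)→2120, (A,nl_idx)→2800, (A,merge)→5720, (B,nl_idx)→6000, (B,merge)→6140, (A,hash)→9160 …(+2); best=2120 via (B,hash)
  {AC}: card=5000; try (C,hash)→10000, (C,nl_idx)→10000, (A,hash)→10000, (A,nl_idx)→10000, (C,merge)→10500, (A,merge)→10500 …(+2); best=10000 via (C,hash)
  {CE}: card=20000; try (E,hash)→8200, (C,merge)→9400, (E,merge)→9500, (C,hash)→9800, (C,nl_idx)→24000, (E,nl_idx)→25000 …(+2); best=8200 via (E,hash)
  {EF}: card=4800; try (F,hash)→6200, (E,merge)→7300, (F,merge)→7400, (E,hash)→7800, (E,nl_idx)→7800, (E,nl)→120300 …(+1); best=6200 via (F,hash)
  {ABD}: card=10000; try (D,hash)→7320, (A,merge)→10520, (A,hash)→10920, (A,nl_idx)→15120, (D,merge)→27920, (A,nl)→201520 …(+1); best=7320 via (D,hash)
  {ABC}: card=20000; try (C,hash)→13120, (B,hash)→16120, (C,merge)→31120, (C,nl_idx)→40120, (B,nl_idx)→65000, (B,merge)→80640 …(+2); best=13120 via (C,hash)
  {ACE}: card=200000; try (E,hash)→22200, (A,hash)→37200, (E,merge)→84000, (E,nl_idx)→255000, (A,merge)→333200, (A,nl_idx)→388200 …(+2); best=22200 via (E,hash)
  {CEF}: card=240000; try (C,hash)→20000, (F,hash)→33600, (C,merge)→78400, (C,nl_idx)→289400, (F,merge)→331200, (C,nl)→2406200 …(+1); best=20000 via (C,hash)
  {ABCD}: card=100000; try (C,hash)→26320, (D,hash)→36320, (C,merge)→162320, (C,nl_idx)→197320, (D,merge)→334920, (D,nl)→4013120 …(+1); best=26320 via (C,hash)
  {ABCE}: card=800000; try (E,hash)→40320, (B,hash)→223320, (E,merge)→337120, (E,nl_idx)→993120, (B,nl_idx)→2222200, (B,merge)→3822840 …(+2); best=40320 via (E,hash)
  {ACEF}: card=2400000; try (F,hash)→227600, (A,hash)→269000, (F,merge)→3825200, (A,nl_idx)→4580000, (A,merge)→4585000, (F,nl)→60022200 …(+1); best=227600 via (F,hash)
  {ABCDE}: card=4000000; try (E,hash)→133520, (D,hash)→843520, (E,merge)→1830320, (E,nl_idx)→4926320, (D,merge)→16842120, (E,nl)→40026320 …(+1); best=133520 via (E,hash)
  {ABCEF}: card=9600000; try (F,hash)→845720, (B,hash)→2628720, (F,merge)→16843320, (B,nl_idx)→26627600, (B,merge)→55428240, (B,nl)→192227600 …(+1); best=845720 via (F,hash)
  {ABCDEF}: card=48000000; try (F,hash)→4138920, (D,hash)→10448920, (F,merge)→92136520, (D,merge)→240847520, (F,nl)→1200133520, (D,nl)→1920845720; best=4138920 via (F,hash)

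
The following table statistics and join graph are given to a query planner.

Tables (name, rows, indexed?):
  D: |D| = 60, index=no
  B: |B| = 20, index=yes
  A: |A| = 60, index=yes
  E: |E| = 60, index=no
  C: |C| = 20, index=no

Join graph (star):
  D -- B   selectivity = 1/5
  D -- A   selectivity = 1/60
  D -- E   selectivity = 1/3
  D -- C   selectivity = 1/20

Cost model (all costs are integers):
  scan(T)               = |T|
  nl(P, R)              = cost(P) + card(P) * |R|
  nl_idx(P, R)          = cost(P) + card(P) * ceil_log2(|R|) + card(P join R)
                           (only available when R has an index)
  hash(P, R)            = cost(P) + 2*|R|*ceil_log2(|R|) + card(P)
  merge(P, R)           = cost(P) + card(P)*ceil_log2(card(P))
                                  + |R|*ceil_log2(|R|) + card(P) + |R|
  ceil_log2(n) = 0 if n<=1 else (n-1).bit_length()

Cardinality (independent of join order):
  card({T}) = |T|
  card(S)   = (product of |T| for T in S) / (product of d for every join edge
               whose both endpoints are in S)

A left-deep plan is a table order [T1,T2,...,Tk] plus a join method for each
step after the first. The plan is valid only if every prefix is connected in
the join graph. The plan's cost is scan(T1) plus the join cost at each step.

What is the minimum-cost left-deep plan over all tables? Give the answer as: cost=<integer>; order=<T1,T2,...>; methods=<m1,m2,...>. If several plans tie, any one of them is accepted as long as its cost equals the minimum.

Selinger DP (subsets sized 1..n):
  {D}: scan cost=60, card=60
  {B}: scan cost=20, card=20
  {A}: scan cost=60, card=60
  {E}: scan cost=60, card=60
  {C}: scan cost=20, card=20
  {BD}: card=240; try (B,hash)→320, (D,merge)→560, (B,merge)→600, (B,nl_idx)→600, (D,hash)→760, (D,nl)→1220 …(+1); best=320 via (B,hash)
  {AD}: card=60; try (A,nl_idx)→480, (D,hash)→840, (A,hash)→840, (D,merge)→900, (A,merge)→900, (D,nl)→3660 …(+1); best=480 via (A,nl_idx)
  {DE}: card=1200; try (E,hash)→840, (D,hash)→840, (E,merge)→900, (D,merge)→900, (E,nl)→3660, (D,nl)→3660; best=840 via (E,hash)
  {CD}: card=60; try (C,hash)→320, (D,merge)→560, (C,merge)→600, (D,hash)→760, (D,nl)→1220, (C,nl)→1260; best=320 via (C,hash)
  {ABD}: card=240; try (B,hash)→740, (B,merge)→1020, (B,nl_idx)→1020, (A,hash)→1280, (B,nl)→1680, (A,nl_idx)→2000 …(+2); best=740 via (B,hash)
  {BDE}: card=4800; try (E,hash)→1280, (B,hash)→2240, (E,merge)→2900, (B,nl_idx)→11640, (E,nl)→14720, (B,merge)→15360 …(+1); best=1280 via (E,hash)
  {BCD}: card=240; try (B,hash)→580, (C,hash)→760, (B,merge)→860, (B,nl_idx)→860, (B,nl)→1520, (C,merge)→2600 …(+1); best=580 via (B,hash)
  {ADE}: card=1200; try (E,hash)→1260, (E,merge)→1320, (A,hash)→2760, (E,nl)→4080, (A,nl_idx)→9240, (A,merge)→15660 …(+1); best=1260 via (E,hash)
  {ACD}: card=60; try (C,hash)→740, (A,nl_idx)→740, (C,merge)→1020, (A,hash)→1100, (A,merge)→1160, (C,nl)→1680 …(+1); best=740 via (C,hash)
  {CDE}: card=1200; try (E,hash)→1100, (E,merge)→1160, (C,hash)→2240, (E,nl)→3920, (C,merge)→15360, (C,nl)→24840; best=1100 via (E,hash)
  {ABDE}: card=4800; try (E,hash)→1700, (B,hash)→2660, (E,merge)→3320, (A,hash)→6800, (B,nl_idx)→12060, (E,nl)→15140 …(+5); best=1700 via (E,hash)
  {ABCD}: card=240; try (B,hash)→1000, (C,hash)→1180, (B,merge)→1280, (B,nl_idx)→1280, (A,hash)→1540, (B,nl)→1940 …(+5); best=1000 via (B,hash)
  {BCDE}: card=4800; try (E,hash)→1540, (B,hash)→2500, (E,merge)→3160, (C,hash)→6280, (B,nl_idx)→11900, (E,nl)→14980 …(+4); best=1540 via (E,hash)
  {ACDE}: card=1200; try (E,hash)→1520, (E,merge)→1580, (C,hash)→2660, (A,hash)→3020, (E,nl)→4340, (A,nl_idx)→9500 …(+4); best=1520 via (E,hash)
  {ABCDE}: card=4800; try (E,hash)→1960, (B,hash)→2920, (E,merge)→3580, (C,hash)→6700, (A,hash)→7060, (B,nl_idx)→12320 …(+8); best=1960 via (E,hash)

cost=1960; order=D,A,C,B,E; methods=nl_idx,hash,hash,hash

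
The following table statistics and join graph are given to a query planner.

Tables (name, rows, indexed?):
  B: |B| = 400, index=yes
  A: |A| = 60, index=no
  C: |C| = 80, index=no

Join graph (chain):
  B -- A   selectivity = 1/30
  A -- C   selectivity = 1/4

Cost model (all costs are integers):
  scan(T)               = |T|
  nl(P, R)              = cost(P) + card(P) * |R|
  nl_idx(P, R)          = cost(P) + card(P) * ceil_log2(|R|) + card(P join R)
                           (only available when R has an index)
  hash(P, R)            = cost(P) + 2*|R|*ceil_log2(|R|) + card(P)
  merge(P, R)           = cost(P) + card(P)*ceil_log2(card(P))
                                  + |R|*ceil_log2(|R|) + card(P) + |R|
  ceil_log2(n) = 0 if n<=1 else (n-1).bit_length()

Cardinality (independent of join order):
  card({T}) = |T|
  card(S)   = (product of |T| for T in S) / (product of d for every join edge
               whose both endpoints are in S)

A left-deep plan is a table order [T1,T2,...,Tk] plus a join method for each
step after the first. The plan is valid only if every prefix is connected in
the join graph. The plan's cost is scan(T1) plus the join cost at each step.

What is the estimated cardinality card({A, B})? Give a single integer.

800

Tables in S: A(60), B(400)
Edges inside S: B-A(d=30)
numerator = 60 * 400 = 24000
denominator = 30 = 30
card(S) = 24000 / 30 = 800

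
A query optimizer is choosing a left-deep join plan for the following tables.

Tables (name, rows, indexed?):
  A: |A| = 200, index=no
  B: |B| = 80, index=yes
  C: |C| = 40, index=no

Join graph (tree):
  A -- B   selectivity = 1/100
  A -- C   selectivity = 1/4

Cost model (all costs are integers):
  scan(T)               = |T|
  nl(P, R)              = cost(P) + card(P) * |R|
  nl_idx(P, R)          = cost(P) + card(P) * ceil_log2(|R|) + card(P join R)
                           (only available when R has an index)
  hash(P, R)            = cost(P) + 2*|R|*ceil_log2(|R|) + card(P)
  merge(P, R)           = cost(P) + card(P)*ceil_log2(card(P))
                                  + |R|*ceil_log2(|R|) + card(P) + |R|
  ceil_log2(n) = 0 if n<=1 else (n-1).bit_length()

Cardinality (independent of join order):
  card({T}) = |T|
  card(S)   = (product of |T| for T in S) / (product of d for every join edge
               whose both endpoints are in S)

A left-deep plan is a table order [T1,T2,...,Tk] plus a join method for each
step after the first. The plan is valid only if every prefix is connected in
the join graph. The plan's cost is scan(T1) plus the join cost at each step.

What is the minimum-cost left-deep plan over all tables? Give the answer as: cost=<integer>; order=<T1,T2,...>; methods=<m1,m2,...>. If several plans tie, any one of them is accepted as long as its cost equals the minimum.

cost=2160; order=A,B,C; methods=hash,hash

Selinger DP (subsets sized 1..n):
  {A}: scan cost=200, card=200
  {B}: scan cost=80, card=80
  {C}: scan cost=40, card=40
  {AB}: card=160; try (B,hash)→1520, (B,nl_idx)→1760, (A,merge)→2520, (B,merge)→2640, (A,hash)→3360, (A,nl)→16080 …(+1); best=1520 via (B,hash)
  {AC}: card=2000; try (C,hash)→880, (A,merge)→2120, (C,merge)→2280, (A,hash)→3280, (A,nl)→8040, (C,nl)→8200; best=880 via (C,hash)
  {ABC}: card=1600; try (C,hash)→2160, (C,merge)→3240, (B,hash)→4000, (C,nl)→7920, (B,nl_idx)→16480, (B,merge)→25520 …(+1); best=2160 via (C,hash)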